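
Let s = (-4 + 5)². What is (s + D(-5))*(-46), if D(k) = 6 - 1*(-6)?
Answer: -598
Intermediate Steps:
s = 1 (s = 1² = 1)
D(k) = 12 (D(k) = 6 + 6 = 12)
(s + D(-5))*(-46) = (1 + 12)*(-46) = 13*(-46) = -598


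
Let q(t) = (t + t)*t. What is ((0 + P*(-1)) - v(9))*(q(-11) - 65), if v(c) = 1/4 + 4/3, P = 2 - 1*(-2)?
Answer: -3953/4 ≈ -988.25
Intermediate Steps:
P = 4 (P = 2 + 2 = 4)
v(c) = 19/12 (v(c) = 1*(1/4) + 4*(1/3) = 1/4 + 4/3 = 19/12)
q(t) = 2*t**2 (q(t) = (2*t)*t = 2*t**2)
((0 + P*(-1)) - v(9))*(q(-11) - 65) = ((0 + 4*(-1)) - 1*19/12)*(2*(-11)**2 - 65) = ((0 - 4) - 19/12)*(2*121 - 65) = (-4 - 19/12)*(242 - 65) = -67/12*177 = -3953/4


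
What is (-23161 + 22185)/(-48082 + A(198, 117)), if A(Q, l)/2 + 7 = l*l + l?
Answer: 244/5121 ≈ 0.047647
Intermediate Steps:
A(Q, l) = -14 + 2*l + 2*l**2 (A(Q, l) = -14 + 2*(l*l + l) = -14 + 2*(l**2 + l) = -14 + 2*(l + l**2) = -14 + (2*l + 2*l**2) = -14 + 2*l + 2*l**2)
(-23161 + 22185)/(-48082 + A(198, 117)) = (-23161 + 22185)/(-48082 + (-14 + 2*117 + 2*117**2)) = -976/(-48082 + (-14 + 234 + 2*13689)) = -976/(-48082 + (-14 + 234 + 27378)) = -976/(-48082 + 27598) = -976/(-20484) = -976*(-1/20484) = 244/5121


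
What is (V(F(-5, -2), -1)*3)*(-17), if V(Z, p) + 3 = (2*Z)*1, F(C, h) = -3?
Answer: 459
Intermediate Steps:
V(Z, p) = -3 + 2*Z (V(Z, p) = -3 + (2*Z)*1 = -3 + 2*Z)
(V(F(-5, -2), -1)*3)*(-17) = ((-3 + 2*(-3))*3)*(-17) = ((-3 - 6)*3)*(-17) = -9*3*(-17) = -27*(-17) = 459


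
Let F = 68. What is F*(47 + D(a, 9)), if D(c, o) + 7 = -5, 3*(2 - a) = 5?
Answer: 2380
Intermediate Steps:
a = ⅓ (a = 2 - ⅓*5 = 2 - 5/3 = ⅓ ≈ 0.33333)
D(c, o) = -12 (D(c, o) = -7 - 5 = -12)
F*(47 + D(a, 9)) = 68*(47 - 12) = 68*35 = 2380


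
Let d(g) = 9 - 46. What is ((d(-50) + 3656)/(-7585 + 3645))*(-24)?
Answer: 21714/985 ≈ 22.045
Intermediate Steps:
d(g) = -37
((d(-50) + 3656)/(-7585 + 3645))*(-24) = ((-37 + 3656)/(-7585 + 3645))*(-24) = (3619/(-3940))*(-24) = (3619*(-1/3940))*(-24) = -3619/3940*(-24) = 21714/985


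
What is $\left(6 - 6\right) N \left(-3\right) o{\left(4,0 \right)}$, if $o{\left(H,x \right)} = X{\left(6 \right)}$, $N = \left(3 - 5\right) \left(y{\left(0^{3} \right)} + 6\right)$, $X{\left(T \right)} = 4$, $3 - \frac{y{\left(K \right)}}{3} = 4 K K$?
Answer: $0$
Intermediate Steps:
$y{\left(K \right)} = 9 - 12 K^{2}$ ($y{\left(K \right)} = 9 - 3 \cdot 4 K K = 9 - 3 \cdot 4 K^{2} = 9 - 12 K^{2}$)
$N = -30$ ($N = \left(3 - 5\right) \left(\left(9 - 12 \left(0^{3}\right)^{2}\right) + 6\right) = - 2 \left(\left(9 - 12 \cdot 0^{2}\right) + 6\right) = - 2 \left(\left(9 - 0\right) + 6\right) = - 2 \left(\left(9 + 0\right) + 6\right) = - 2 \left(9 + 6\right) = \left(-2\right) 15 = -30$)
$o{\left(H,x \right)} = 4$
$\left(6 - 6\right) N \left(-3\right) o{\left(4,0 \right)} = \left(6 - 6\right) \left(-30\right) \left(-3\right) 4 = \left(6 - 6\right) 90 \cdot 4 = 0 \cdot 360 = 0$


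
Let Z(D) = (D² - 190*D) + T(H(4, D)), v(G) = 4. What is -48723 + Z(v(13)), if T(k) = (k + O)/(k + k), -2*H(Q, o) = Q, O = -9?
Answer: -197857/4 ≈ -49464.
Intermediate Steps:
H(Q, o) = -Q/2
T(k) = (-9 + k)/(2*k) (T(k) = (k - 9)/(k + k) = (-9 + k)/((2*k)) = (-9 + k)*(1/(2*k)) = (-9 + k)/(2*k))
Z(D) = 11/4 + D² - 190*D (Z(D) = (D² - 190*D) + (-9 - ½*4)/(2*((-½*4))) = (D² - 190*D) + (½)*(-9 - 2)/(-2) = (D² - 190*D) + (½)*(-½)*(-11) = (D² - 190*D) + 11/4 = 11/4 + D² - 190*D)
-48723 + Z(v(13)) = -48723 + (11/4 + 4² - 190*4) = -48723 + (11/4 + 16 - 760) = -48723 - 2965/4 = -197857/4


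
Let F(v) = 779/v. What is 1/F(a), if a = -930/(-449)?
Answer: 930/349771 ≈ 0.0026589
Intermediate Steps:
a = 930/449 (a = -930*(-1/449) = 930/449 ≈ 2.0713)
1/F(a) = 1/(779/(930/449)) = 1/(779*(449/930)) = 1/(349771/930) = 930/349771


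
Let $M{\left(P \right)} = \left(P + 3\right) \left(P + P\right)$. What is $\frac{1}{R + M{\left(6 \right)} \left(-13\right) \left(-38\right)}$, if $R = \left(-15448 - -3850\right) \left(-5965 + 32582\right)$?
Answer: $- \frac{1}{308650614} \approx -3.2399 \cdot 10^{-9}$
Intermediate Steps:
$M{\left(P \right)} = 2 P \left(3 + P\right)$ ($M{\left(P \right)} = \left(3 + P\right) 2 P = 2 P \left(3 + P\right)$)
$R = -308703966$ ($R = \left(-15448 + 3850\right) 26617 = \left(-11598\right) 26617 = -308703966$)
$\frac{1}{R + M{\left(6 \right)} \left(-13\right) \left(-38\right)} = \frac{1}{-308703966 + 2 \cdot 6 \left(3 + 6\right) \left(-13\right) \left(-38\right)} = \frac{1}{-308703966 + 2 \cdot 6 \cdot 9 \left(-13\right) \left(-38\right)} = \frac{1}{-308703966 + 108 \left(-13\right) \left(-38\right)} = \frac{1}{-308703966 - -53352} = \frac{1}{-308703966 + 53352} = \frac{1}{-308650614} = - \frac{1}{308650614}$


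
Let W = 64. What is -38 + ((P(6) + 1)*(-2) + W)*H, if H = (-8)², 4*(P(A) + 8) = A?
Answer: 4762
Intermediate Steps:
P(A) = -8 + A/4
H = 64
-38 + ((P(6) + 1)*(-2) + W)*H = -38 + (((-8 + (¼)*6) + 1)*(-2) + 64)*64 = -38 + (((-8 + 3/2) + 1)*(-2) + 64)*64 = -38 + ((-13/2 + 1)*(-2) + 64)*64 = -38 + (-11/2*(-2) + 64)*64 = -38 + (11 + 64)*64 = -38 + 75*64 = -38 + 4800 = 4762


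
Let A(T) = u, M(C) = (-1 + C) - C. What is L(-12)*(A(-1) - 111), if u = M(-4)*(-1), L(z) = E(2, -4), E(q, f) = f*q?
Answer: 880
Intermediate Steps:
M(C) = -1
L(z) = -8 (L(z) = -4*2 = -8)
u = 1 (u = -1*(-1) = 1)
A(T) = 1
L(-12)*(A(-1) - 111) = -8*(1 - 111) = -8*(-110) = 880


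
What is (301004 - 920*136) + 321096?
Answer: 496980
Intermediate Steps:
(301004 - 920*136) + 321096 = (301004 - 125120) + 321096 = 175884 + 321096 = 496980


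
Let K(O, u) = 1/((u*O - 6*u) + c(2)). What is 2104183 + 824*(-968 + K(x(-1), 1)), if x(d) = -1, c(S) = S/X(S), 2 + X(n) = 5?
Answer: 24821997/19 ≈ 1.3064e+6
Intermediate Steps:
X(n) = 3 (X(n) = -2 + 5 = 3)
c(S) = S/3
K(O, u) = 1/(⅔ - 6*u + O*u) (K(O, u) = 1/((u*O - 6*u) + (⅓)*2) = 1/((O*u - 6*u) + ⅔) = 1/((-6*u + O*u) + ⅔) = 1/(⅔ - 6*u + O*u))
2104183 + 824*(-968 + K(x(-1), 1)) = 2104183 + 824*(-968 + 3/(2 - 18*1 + 3*(-1)*1)) = 2104183 + 824*(-968 + 3/(2 - 18 - 3)) = 2104183 + 824*(-968 + 3/(-19)) = 2104183 + 824*(-968 + 3*(-1/19)) = 2104183 + 824*(-968 - 3/19) = 2104183 + 824*(-18395/19) = 2104183 - 15157480/19 = 24821997/19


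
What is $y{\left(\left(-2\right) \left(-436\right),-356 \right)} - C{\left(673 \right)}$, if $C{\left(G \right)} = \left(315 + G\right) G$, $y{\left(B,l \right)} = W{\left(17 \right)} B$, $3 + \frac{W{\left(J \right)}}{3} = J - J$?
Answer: $-672772$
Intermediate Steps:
$W{\left(J \right)} = -9$ ($W{\left(J \right)} = -9 + 3 \left(J - J\right) = -9 + 3 \cdot 0 = -9 + 0 = -9$)
$y{\left(B,l \right)} = - 9 B$
$C{\left(G \right)} = G \left(315 + G\right)$
$y{\left(\left(-2\right) \left(-436\right),-356 \right)} - C{\left(673 \right)} = - 9 \left(\left(-2\right) \left(-436\right)\right) - 673 \left(315 + 673\right) = \left(-9\right) 872 - 673 \cdot 988 = -7848 - 664924 = -672772$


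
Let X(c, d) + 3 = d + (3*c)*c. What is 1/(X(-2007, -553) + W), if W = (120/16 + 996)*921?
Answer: 2/26015629 ≈ 7.6877e-8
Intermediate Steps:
X(c, d) = -3 + d + 3*c² (X(c, d) = -3 + (d + (3*c)*c) = -3 + (d + 3*c²) = -3 + d + 3*c²)
W = 1848447/2 (W = (120*(1/16) + 996)*921 = (15/2 + 996)*921 = (2007/2)*921 = 1848447/2 ≈ 9.2422e+5)
1/(X(-2007, -553) + W) = 1/((-3 - 553 + 3*(-2007)²) + 1848447/2) = 1/((-3 - 553 + 3*4028049) + 1848447/2) = 1/((-3 - 553 + 12084147) + 1848447/2) = 1/(12083591 + 1848447/2) = 1/(26015629/2) = 2/26015629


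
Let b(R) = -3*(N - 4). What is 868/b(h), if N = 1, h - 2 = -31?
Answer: 868/9 ≈ 96.444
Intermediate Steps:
h = -29 (h = 2 - 31 = -29)
b(R) = 9 (b(R) = -3*(1 - 4) = -3*(-3) = 9)
868/b(h) = 868/9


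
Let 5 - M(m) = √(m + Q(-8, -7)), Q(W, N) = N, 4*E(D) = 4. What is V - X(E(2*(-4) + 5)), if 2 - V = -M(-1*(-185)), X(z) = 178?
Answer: -171 - √178 ≈ -184.34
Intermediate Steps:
E(D) = 1 (E(D) = (¼)*4 = 1)
M(m) = 5 - √(-7 + m) (M(m) = 5 - √(m - 7) = 5 - √(-7 + m))
V = 7 - √178 (V = 2 - (-1)*(5 - √(-7 - 1*(-185))) = 2 - (-1)*(5 - √(-7 + 185)) = 2 - (-1)*(5 - √178) = 2 - (-5 + √178) = 2 + (5 - √178) = 7 - √178 ≈ -6.3417)
V - X(E(2*(-4) + 5)) = (7 - √178) - 1*178 = (7 - √178) - 178 = -171 - √178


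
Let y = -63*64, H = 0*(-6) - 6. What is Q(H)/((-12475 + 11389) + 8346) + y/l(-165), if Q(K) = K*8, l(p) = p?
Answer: 2956/121 ≈ 24.430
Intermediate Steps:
H = -6 (H = 0 - 6 = -6)
Q(K) = 8*K
y = -4032
Q(H)/((-12475 + 11389) + 8346) + y/l(-165) = (8*(-6))/((-12475 + 11389) + 8346) - 4032/(-165) = -48/(-1086 + 8346) - 4032*(-1/165) = -48/7260 + 1344/55 = -48*1/7260 + 1344/55 = -4/605 + 1344/55 = 2956/121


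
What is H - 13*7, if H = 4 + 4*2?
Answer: -79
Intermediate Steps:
H = 12 (H = 4 + 8 = 12)
H - 13*7 = 12 - 13*7 = 12 - 91 = -79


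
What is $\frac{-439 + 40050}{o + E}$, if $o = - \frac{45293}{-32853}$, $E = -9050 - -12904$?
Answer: $\frac{100103091}{9743135} \approx 10.274$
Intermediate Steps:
$E = 3854$ ($E = -9050 + 12904 = 3854$)
$o = \frac{45293}{32853}$ ($o = \left(-45293\right) \left(- \frac{1}{32853}\right) = \frac{45293}{32853} \approx 1.3787$)
$\frac{-439 + 40050}{o + E} = \frac{-439 + 40050}{\frac{45293}{32853} + 3854} = \frac{39611}{\frac{126660755}{32853}} = 39611 \cdot \frac{32853}{126660755} = \frac{100103091}{9743135}$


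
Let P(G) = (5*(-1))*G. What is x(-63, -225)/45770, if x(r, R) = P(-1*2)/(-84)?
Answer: -1/384468 ≈ -2.6010e-6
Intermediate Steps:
P(G) = -5*G
x(r, R) = -5/42 (x(r, R) = -(-5)*2/(-84) = -5*(-2)*(-1/84) = 10*(-1/84) = -5/42)
x(-63, -225)/45770 = -5/42/45770 = -5/42*1/45770 = -1/384468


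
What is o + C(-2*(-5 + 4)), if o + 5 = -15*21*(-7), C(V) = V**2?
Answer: 2204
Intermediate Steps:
o = 2200 (o = -5 - 15*21*(-7) = -5 - 315*(-7) = -5 + 2205 = 2200)
o + C(-2*(-5 + 4)) = 2200 + (-2*(-5 + 4))**2 = 2200 + (-2*(-1))**2 = 2200 + 2**2 = 2200 + 4 = 2204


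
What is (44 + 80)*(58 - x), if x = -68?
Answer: 15624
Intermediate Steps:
(44 + 80)*(58 - x) = (44 + 80)*(58 - 1*(-68)) = 124*(58 + 68) = 124*126 = 15624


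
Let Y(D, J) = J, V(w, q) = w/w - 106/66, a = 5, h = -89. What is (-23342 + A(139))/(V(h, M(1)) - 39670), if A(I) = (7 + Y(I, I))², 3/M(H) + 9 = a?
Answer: 33429/654565 ≈ 0.051071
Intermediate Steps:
M(H) = -¾ (M(H) = 3/(-9 + 5) = 3/(-4) = 3*(-¼) = -¾)
V(w, q) = -20/33 (V(w, q) = 1 - 106*1/66 = 1 - 53/33 = -20/33)
A(I) = (7 + I)²
(-23342 + A(139))/(V(h, M(1)) - 39670) = (-23342 + (7 + 139)²)/(-20/33 - 39670) = (-23342 + 146²)/(-1309130/33) = (-23342 + 21316)*(-33/1309130) = -2026*(-33/1309130) = 33429/654565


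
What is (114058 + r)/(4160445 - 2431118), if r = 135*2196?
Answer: 410518/1729327 ≈ 0.23739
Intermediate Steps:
r = 296460
(114058 + r)/(4160445 - 2431118) = (114058 + 296460)/(4160445 - 2431118) = 410518/1729327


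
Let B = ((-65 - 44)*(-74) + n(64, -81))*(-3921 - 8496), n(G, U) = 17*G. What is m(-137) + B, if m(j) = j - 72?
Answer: -113665427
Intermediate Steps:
m(j) = -72 + j
B = -113665218 (B = ((-65 - 44)*(-74) + 17*64)*(-3921 - 8496) = (-109*(-74) + 1088)*(-12417) = (8066 + 1088)*(-12417) = 9154*(-12417) = -113665218)
m(-137) + B = (-72 - 137) - 113665218 = -209 - 113665218 = -113665427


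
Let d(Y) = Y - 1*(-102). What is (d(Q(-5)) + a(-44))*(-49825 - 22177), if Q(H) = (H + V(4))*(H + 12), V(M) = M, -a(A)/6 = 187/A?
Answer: -8676241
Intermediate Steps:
a(A) = -1122/A
Q(H) = (4 + H)*(12 + H) (Q(H) = (H + 4)*(H + 12) = (4 + H)*(12 + H))
d(Y) = 102 + Y (d(Y) = Y + 102 = 102 + Y)
(d(Q(-5)) + a(-44))*(-49825 - 22177) = ((102 + (48 + (-5)² + 16*(-5))) - 1122/(-44))*(-49825 - 22177) = ((102 + (48 + 25 - 80)) - 1122*(-1/44))*(-72002) = ((102 - 7) + 51/2)*(-72002) = (95 + 51/2)*(-72002) = (241/2)*(-72002) = -8676241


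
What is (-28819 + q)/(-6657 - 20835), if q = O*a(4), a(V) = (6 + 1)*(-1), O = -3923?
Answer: 679/13746 ≈ 0.049396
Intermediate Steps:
a(V) = -7 (a(V) = 7*(-1) = -7)
q = 27461 (q = -3923*(-7) = 27461)
(-28819 + q)/(-6657 - 20835) = (-28819 + 27461)/(-6657 - 20835) = -1358/(-27492) = -1358*(-1/27492) = 679/13746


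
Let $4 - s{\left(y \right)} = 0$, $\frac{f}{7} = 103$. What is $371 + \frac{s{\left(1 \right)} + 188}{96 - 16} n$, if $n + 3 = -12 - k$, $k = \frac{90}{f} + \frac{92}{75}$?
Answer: $\frac{29899547}{90125} \approx 331.76$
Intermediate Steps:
$f = 721$ ($f = 7 \cdot 103 = 721$)
$s{\left(y \right)} = 4$ ($s{\left(y \right)} = 4 - 0 = 4 + 0 = 4$)
$k = \frac{73082}{54075}$ ($k = \frac{90}{721} + \frac{92}{75} = \frac{73082}{54075} \approx 1.3515$)
$n = - \frac{884207}{54075}$ ($n = -3 - \frac{721982}{54075} = - \frac{884207}{54075} \approx -16.352$)
$371 + \frac{s{\left(1 \right)} + 188}{96 - 16} n = 371 + \frac{4 + 188}{96 - 16} \left(- \frac{884207}{54075}\right) = 371 + \frac{192}{80} \left(- \frac{884207}{54075}\right) = 371 + 192 \cdot \frac{1}{80} \left(- \frac{884207}{54075}\right) = 371 + \frac{12}{5} \left(- \frac{884207}{54075}\right) = 371 - \frac{3536828}{90125} = \frac{29899547}{90125}$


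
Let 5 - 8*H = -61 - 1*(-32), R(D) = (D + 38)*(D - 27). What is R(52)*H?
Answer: 19125/2 ≈ 9562.5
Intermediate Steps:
R(D) = (-27 + D)*(38 + D) (R(D) = (38 + D)*(-27 + D) = (-27 + D)*(38 + D))
H = 17/4 (H = 5/8 - (-61 - 1*(-32))/8 = 5/8 - (-61 + 32)/8 = 5/8 - ⅛*(-29) = 5/8 + 29/8 = 17/4 ≈ 4.2500)
R(52)*H = (-1026 + 52² + 11*52)*(17/4) = (-1026 + 2704 + 572)*(17/4) = 2250*(17/4) = 19125/2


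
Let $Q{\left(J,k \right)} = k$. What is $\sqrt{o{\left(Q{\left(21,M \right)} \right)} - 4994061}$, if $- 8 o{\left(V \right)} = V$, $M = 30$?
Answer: $\frac{i \sqrt{19976259}}{2} \approx 2234.7 i$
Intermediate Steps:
$o{\left(V \right)} = - \frac{V}{8}$
$\sqrt{o{\left(Q{\left(21,M \right)} \right)} - 4994061} = \sqrt{\left(- \frac{1}{8}\right) 30 - 4994061} = \sqrt{- \frac{15}{4} - 4994061} = \sqrt{- \frac{19976259}{4}} = \frac{i \sqrt{19976259}}{2}$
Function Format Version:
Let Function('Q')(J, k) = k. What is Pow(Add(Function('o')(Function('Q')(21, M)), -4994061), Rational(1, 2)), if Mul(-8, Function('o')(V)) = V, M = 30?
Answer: Mul(Rational(1, 2), I, Pow(19976259, Rational(1, 2))) ≈ Mul(2234.7, I)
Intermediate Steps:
Function('o')(V) = Mul(Rational(-1, 8), V)
Pow(Add(Function('o')(Function('Q')(21, M)), -4994061), Rational(1, 2)) = Pow(Add(Mul(Rational(-1, 8), 30), -4994061), Rational(1, 2)) = Pow(Add(Rational(-15, 4), -4994061), Rational(1, 2)) = Pow(Rational(-19976259, 4), Rational(1, 2)) = Mul(Rational(1, 2), I, Pow(19976259, Rational(1, 2)))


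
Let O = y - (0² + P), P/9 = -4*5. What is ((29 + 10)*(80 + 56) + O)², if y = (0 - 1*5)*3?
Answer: 29909961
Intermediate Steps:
P = -180 (P = 9*(-4*5) = 9*(-20) = -180)
y = -15 (y = (0 - 5)*3 = -5*3 = -15)
O = 165 (O = -15 - (0² - 180) = -15 - (0 - 180) = -15 - 1*(-180) = -15 + 180 = 165)
((29 + 10)*(80 + 56) + O)² = ((29 + 10)*(80 + 56) + 165)² = (39*136 + 165)² = (5304 + 165)² = 5469² = 29909961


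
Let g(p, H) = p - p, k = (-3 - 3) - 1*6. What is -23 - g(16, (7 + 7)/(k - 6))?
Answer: -23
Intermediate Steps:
k = -12 (k = -6 - 6 = -12)
g(p, H) = 0
-23 - g(16, (7 + 7)/(k - 6)) = -23 - 1*0 = -23 + 0 = -23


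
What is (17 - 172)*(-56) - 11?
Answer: 8669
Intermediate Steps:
(17 - 172)*(-56) - 11 = -155*(-56) - 11 = 8680 - 11 = 8669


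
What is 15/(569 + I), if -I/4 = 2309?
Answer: -5/2889 ≈ -0.0017307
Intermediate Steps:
I = -9236 (I = -4*2309 = -9236)
15/(569 + I) = 15/(569 - 9236) = 15/(-8667) = -1/8667*15 = -5/2889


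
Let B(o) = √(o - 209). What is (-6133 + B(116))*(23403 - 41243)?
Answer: 109412720 - 17840*I*√93 ≈ 1.0941e+8 - 1.7204e+5*I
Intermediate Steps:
B(o) = √(-209 + o)
(-6133 + B(116))*(23403 - 41243) = (-6133 + √(-209 + 116))*(23403 - 41243) = (-6133 + √(-93))*(-17840) = (-6133 + I*√93)*(-17840) = 109412720 - 17840*I*√93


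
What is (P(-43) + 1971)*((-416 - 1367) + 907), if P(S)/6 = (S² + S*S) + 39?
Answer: -21368268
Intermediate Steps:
P(S) = 234 + 12*S² (P(S) = 6*((S² + S*S) + 39) = 6*((S² + S²) + 39) = 6*(2*S² + 39) = 6*(39 + 2*S²) = 234 + 12*S²)
(P(-43) + 1971)*((-416 - 1367) + 907) = ((234 + 12*(-43)²) + 1971)*((-416 - 1367) + 907) = ((234 + 12*1849) + 1971)*(-1783 + 907) = ((234 + 22188) + 1971)*(-876) = (22422 + 1971)*(-876) = 24393*(-876) = -21368268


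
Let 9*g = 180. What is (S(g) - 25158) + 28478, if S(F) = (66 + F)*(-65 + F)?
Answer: -550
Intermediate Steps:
g = 20 (g = (⅑)*180 = 20)
S(F) = (-65 + F)*(66 + F)
(S(g) - 25158) + 28478 = ((-4290 + 20 + 20²) - 25158) + 28478 = ((-4290 + 20 + 400) - 25158) + 28478 = (-3870 - 25158) + 28478 = -29028 + 28478 = -550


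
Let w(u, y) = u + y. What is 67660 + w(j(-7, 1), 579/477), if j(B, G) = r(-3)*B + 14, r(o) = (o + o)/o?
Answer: 10758133/159 ≈ 67661.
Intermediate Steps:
r(o) = 2 (r(o) = (2*o)/o = 2)
j(B, G) = 14 + 2*B (j(B, G) = 2*B + 14 = 14 + 2*B)
67660 + w(j(-7, 1), 579/477) = 67660 + ((14 + 2*(-7)) + 579/477) = 67660 + ((14 - 14) + 579*(1/477)) = 67660 + (0 + 193/159) = 67660 + 193/159 = 10758133/159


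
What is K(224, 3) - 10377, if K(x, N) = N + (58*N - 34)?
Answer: -10234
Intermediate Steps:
K(x, N) = -34 + 59*N (K(x, N) = N + (-34 + 58*N) = -34 + 59*N)
K(224, 3) - 10377 = (-34 + 59*3) - 10377 = (-34 + 177) - 10377 = 143 - 10377 = -10234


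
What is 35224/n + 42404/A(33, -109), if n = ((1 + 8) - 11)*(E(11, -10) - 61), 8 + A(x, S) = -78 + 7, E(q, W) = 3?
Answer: -534042/2291 ≈ -233.10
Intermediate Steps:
A(x, S) = -79 (A(x, S) = -8 + (-78 + 7) = -8 - 71 = -79)
n = 116 (n = ((1 + 8) - 11)*(3 - 61) = (9 - 11)*(-58) = -2*(-58) = 116)
35224/n + 42404/A(33, -109) = 35224/116 + 42404/(-79) = 35224*(1/116) + 42404*(-1/79) = 8806/29 - 42404/79 = -534042/2291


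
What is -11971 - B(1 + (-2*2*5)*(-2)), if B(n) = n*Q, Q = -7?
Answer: -11684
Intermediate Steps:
B(n) = -7*n (B(n) = n*(-7) = -7*n)
-11971 - B(1 + (-2*2*5)*(-2)) = -11971 - (-7)*(1 + (-2*2*5)*(-2)) = -11971 - (-7)*(1 - 4*5*(-2)) = -11971 - (-7)*(1 - 20*(-2)) = -11971 - (-7)*(1 + 40) = -11971 - (-7)*41 = -11971 - 1*(-287) = -11971 + 287 = -11684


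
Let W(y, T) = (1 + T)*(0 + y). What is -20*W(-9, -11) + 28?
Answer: -1772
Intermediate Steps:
W(y, T) = y*(1 + T) (W(y, T) = (1 + T)*y = y*(1 + T))
-20*W(-9, -11) + 28 = -(-180)*(1 - 11) + 28 = -(-180)*(-10) + 28 = -20*90 + 28 = -1800 + 28 = -1772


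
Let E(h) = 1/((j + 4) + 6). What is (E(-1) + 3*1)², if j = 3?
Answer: 1600/169 ≈ 9.4675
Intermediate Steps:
E(h) = 1/13 (E(h) = 1/((3 + 4) + 6) = 1/(7 + 6) = 1/13)
(E(-1) + 3*1)² = (1/13 + 3*1)² = (1/13 + 3)² = (40/13)² = 1600/169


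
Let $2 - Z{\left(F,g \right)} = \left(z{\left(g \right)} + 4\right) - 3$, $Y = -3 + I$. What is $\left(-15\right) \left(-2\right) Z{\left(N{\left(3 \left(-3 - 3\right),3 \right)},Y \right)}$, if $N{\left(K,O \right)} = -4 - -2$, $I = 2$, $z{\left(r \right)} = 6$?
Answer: $-150$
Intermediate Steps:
$N{\left(K,O \right)} = -2$ ($N{\left(K,O \right)} = -4 + 2 = -2$)
$Y = -1$ ($Y = -3 + 2 = -1$)
$Z{\left(F,g \right)} = -5$ ($Z{\left(F,g \right)} = 2 - \left(\left(6 + 4\right) - 3\right) = 2 - \left(10 - 3\right) = 2 - 7 = -5$)
$\left(-15\right) \left(-2\right) Z{\left(N{\left(3 \left(-3 - 3\right),3 \right)},Y \right)} = \left(-15\right) \left(-2\right) \left(-5\right) = 30 \left(-5\right) = -150$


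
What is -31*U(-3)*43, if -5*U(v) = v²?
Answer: 11997/5 ≈ 2399.4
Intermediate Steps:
U(v) = -v²/5
-31*U(-3)*43 = -(-31)*(-3)²/5*43 = -(-31)*9/5*43 = -31*(-9/5)*43 = (279/5)*43 = 11997/5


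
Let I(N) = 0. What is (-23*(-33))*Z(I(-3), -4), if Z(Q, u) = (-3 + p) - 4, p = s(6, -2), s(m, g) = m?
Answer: -759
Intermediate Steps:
p = 6
Z(Q, u) = -1 (Z(Q, u) = (-3 + 6) - 4 = 3 - 4 = -1)
(-23*(-33))*Z(I(-3), -4) = -23*(-33)*(-1) = 759*(-1) = -759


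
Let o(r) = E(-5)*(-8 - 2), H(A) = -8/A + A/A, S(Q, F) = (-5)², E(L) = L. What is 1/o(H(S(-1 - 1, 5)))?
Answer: 1/50 ≈ 0.020000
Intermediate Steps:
S(Q, F) = 25
H(A) = 1 - 8/A (H(A) = -8/A + 1 = 1 - 8/A)
o(r) = 50 (o(r) = -5*(-8 - 2) = -5*(-10) = 50)
1/o(H(S(-1 - 1, 5))) = 1/50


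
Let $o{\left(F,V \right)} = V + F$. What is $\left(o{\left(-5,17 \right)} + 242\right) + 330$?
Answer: $584$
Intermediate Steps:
$o{\left(F,V \right)} = F + V$
$\left(o{\left(-5,17 \right)} + 242\right) + 330 = \left(\left(-5 + 17\right) + 242\right) + 330 = \left(12 + 242\right) + 330 = 254 + 330 = 584$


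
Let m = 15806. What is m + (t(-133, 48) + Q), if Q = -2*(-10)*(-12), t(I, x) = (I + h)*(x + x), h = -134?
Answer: -10066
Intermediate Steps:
t(I, x) = 2*x*(-134 + I) (t(I, x) = (I - 134)*(x + x) = (-134 + I)*(2*x) = 2*x*(-134 + I))
Q = -240 (Q = 20*(-12) = -240)
m + (t(-133, 48) + Q) = 15806 + (2*48*(-134 - 133) - 240) = 15806 + (2*48*(-267) - 240) = 15806 + (-25632 - 240) = 15806 - 25872 = -10066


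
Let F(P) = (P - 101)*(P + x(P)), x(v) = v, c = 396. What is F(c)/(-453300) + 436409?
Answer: 3297066101/7555 ≈ 4.3641e+5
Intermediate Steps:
F(P) = 2*P*(-101 + P) (F(P) = (P - 101)*(P + P) = (-101 + P)*(2*P) = 2*P*(-101 + P))
F(c)/(-453300) + 436409 = (2*396*(-101 + 396))/(-453300) + 436409 = (2*396*295)*(-1/453300) + 436409 = 233640*(-1/453300) + 436409 = -3894/7555 + 436409 = 3297066101/7555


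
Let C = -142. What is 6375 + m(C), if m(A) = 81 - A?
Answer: 6598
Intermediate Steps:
6375 + m(C) = 6375 + (81 - 1*(-142)) = 6375 + (81 + 142) = 6375 + 223 = 6598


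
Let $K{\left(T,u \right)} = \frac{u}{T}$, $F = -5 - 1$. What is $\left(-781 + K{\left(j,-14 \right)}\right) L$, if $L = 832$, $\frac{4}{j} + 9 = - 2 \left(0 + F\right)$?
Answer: $-658528$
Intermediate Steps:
$F = -6$ ($F = -5 - 1 = -6$)
$j = \frac{4}{3}$ ($j = \frac{4}{-9 - 2 \left(0 - 6\right)} = \frac{4}{-9 - -12} = \frac{4}{-9 + 12} = \frac{4}{3} \approx 1.3333$)
$\left(-781 + K{\left(j,-14 \right)}\right) L = \left(-781 - \frac{14}{\frac{4}{3}}\right) 832 = \left(-781 - \frac{21}{2}\right) 832 = \left(- \frac{1583}{2}\right) 832 = -658528$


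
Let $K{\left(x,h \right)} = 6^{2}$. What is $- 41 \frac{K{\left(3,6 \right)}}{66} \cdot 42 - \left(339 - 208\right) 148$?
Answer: $- \frac{223600}{11} \approx -20327.0$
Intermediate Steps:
$K{\left(x,h \right)} = 36$
$- 41 \frac{K{\left(3,6 \right)}}{66} \cdot 42 - \left(339 - 208\right) 148 = - 41 \cdot \frac{36}{66} \cdot 42 - \left(339 - 208\right) 148 = - 41 \cdot 36 \cdot \frac{1}{66} \cdot 42 - 131 \cdot 148 = \left(-41\right) \frac{6}{11} \cdot 42 - 19388 = \left(- \frac{246}{11}\right) 42 - 19388 = - \frac{10332}{11} - 19388 = - \frac{223600}{11}$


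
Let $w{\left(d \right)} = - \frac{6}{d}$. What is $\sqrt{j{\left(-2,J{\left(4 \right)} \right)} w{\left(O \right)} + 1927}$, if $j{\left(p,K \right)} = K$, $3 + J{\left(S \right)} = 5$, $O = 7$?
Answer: $\frac{\sqrt{94339}}{7} \approx 43.878$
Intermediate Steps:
$J{\left(S \right)} = 2$ ($J{\left(S \right)} = -3 + 5 = 2$)
$\sqrt{j{\left(-2,J{\left(4 \right)} \right)} w{\left(O \right)} + 1927} = \sqrt{2 \left(- \frac{6}{7}\right) + 1927} = \sqrt{- \frac{12}{7} + 1927} = \sqrt{\frac{13477}{7}} = \frac{\sqrt{94339}}{7}$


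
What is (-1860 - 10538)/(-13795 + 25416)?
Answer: -12398/11621 ≈ -1.0669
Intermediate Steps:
(-1860 - 10538)/(-13795 + 25416) = -12398/11621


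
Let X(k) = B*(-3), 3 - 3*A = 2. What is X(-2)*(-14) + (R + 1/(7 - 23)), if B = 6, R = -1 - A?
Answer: 12029/48 ≈ 250.60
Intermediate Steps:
A = ⅓ (A = 1 - ⅓*2 = 1 - ⅔ = ⅓ ≈ 0.33333)
R = -4/3 (R = -1 - 1*⅓ = -1 - ⅓ = -4/3 ≈ -1.3333)
X(k) = -18 (X(k) = 6*(-3) = -18)
X(-2)*(-14) + (R + 1/(7 - 23)) = -18*(-14) + (-4/3 + 1/(7 - 23)) = 252 + (-4/3 + 1/(-16)) = 252 + (-4/3 - 1/16) = 252 - 67/48 = 12029/48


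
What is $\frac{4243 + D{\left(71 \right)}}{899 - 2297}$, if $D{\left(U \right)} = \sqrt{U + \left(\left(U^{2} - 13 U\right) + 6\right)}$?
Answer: $- \frac{4243}{1398} - \frac{\sqrt{4195}}{1398} \approx -3.0814$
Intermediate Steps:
$D{\left(U \right)} = \sqrt{6 + U^{2} - 12 U}$ ($D{\left(U \right)} = \sqrt{U + \left(6 + U^{2} - 13 U\right)} = \sqrt{6 + U^{2} - 12 U}$)
$\frac{4243 + D{\left(71 \right)}}{899 - 2297} = \frac{4243 + \sqrt{6 + 71^{2} - 852}}{899 - 2297} = \frac{4243 + \sqrt{6 + 5041 - 852}}{-1398} = \left(4243 + \sqrt{4195}\right) \left(- \frac{1}{1398}\right) = - \frac{4243}{1398} - \frac{\sqrt{4195}}{1398}$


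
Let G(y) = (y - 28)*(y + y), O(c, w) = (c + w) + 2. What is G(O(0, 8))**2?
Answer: 129600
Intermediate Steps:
O(c, w) = 2 + c + w
G(y) = 2*y*(-28 + y) (G(y) = (-28 + y)*(2*y) = 2*y*(-28 + y))
G(O(0, 8))**2 = (2*(2 + 0 + 8)*(-28 + (2 + 0 + 8)))**2 = (2*10*(-28 + 10))**2 = (2*10*(-18))**2 = (-360)**2 = 129600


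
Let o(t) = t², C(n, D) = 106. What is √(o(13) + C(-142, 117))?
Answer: 5*√11 ≈ 16.583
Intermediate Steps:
√(o(13) + C(-142, 117)) = √(13² + 106) = √(169 + 106) = √275 = 5*√11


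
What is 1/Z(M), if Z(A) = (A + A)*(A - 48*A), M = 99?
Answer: -1/921294 ≈ -1.0854e-6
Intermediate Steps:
Z(A) = -94*A² (Z(A) = (2*A)*(-47*A) = -94*A²)
1/Z(M) = 1/(-94*99²) = 1/(-94*9801) = 1/(-921294) = -1/921294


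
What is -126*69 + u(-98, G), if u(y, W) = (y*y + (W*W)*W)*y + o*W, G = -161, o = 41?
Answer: 408025051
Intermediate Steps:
u(y, W) = 41*W + y*(W**3 + y**2) (u(y, W) = (y*y + (W*W)*W)*y + 41*W = (y**2 + W**2*W)*y + 41*W = (y**2 + W**3)*y + 41*W = (W**3 + y**2)*y + 41*W = y*(W**3 + y**2) + 41*W = 41*W + y*(W**3 + y**2))
-126*69 + u(-98, G) = -126*69 + ((-98)**3 + 41*(-161) - 98*(-161)**3) = -8694 + (-941192 - 6601 - 98*(-4173281)) = -8694 + (-941192 - 6601 + 408981538) = -8694 + 408033745 = 408025051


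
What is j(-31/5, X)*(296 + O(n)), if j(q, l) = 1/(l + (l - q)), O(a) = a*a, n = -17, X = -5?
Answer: -2925/19 ≈ -153.95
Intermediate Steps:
O(a) = a²
j(q, l) = 1/(-q + 2*l)
j(-31/5, X)*(296 + O(n)) = (296 + (-17)²)/(-(-31)/5 + 2*(-5)) = (296 + 289)/(-(-31)/5 - 10) = 585/(-1*(-31/5) - 10) = 585/(31/5 - 10) = 585/(-19/5) = -5/19*585 = -2925/19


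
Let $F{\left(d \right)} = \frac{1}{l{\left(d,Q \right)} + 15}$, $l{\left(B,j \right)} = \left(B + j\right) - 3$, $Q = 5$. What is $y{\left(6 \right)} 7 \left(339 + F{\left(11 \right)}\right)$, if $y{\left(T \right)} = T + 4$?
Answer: $\frac{47465}{2} \approx 23733.0$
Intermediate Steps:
$y{\left(T \right)} = 4 + T$
$l{\left(B,j \right)} = -3 + B + j$
$F{\left(d \right)} = \frac{1}{17 + d}$ ($F{\left(d \right)} = \frac{1}{\left(-3 + d + 5\right) + 15} = \frac{1}{\left(2 + d\right) + 15} = \frac{1}{17 + d}$)
$y{\left(6 \right)} 7 \left(339 + F{\left(11 \right)}\right) = \left(4 + 6\right) 7 \left(339 + \frac{1}{17 + 11}\right) = 10 \cdot 7 \left(339 + \frac{1}{28}\right) = 70 \left(339 + \frac{1}{28}\right) = 70 \cdot \frac{9493}{28} = \frac{47465}{2}$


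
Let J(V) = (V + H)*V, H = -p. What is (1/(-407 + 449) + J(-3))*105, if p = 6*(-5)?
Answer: -17005/2 ≈ -8502.5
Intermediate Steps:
p = -30
H = 30 (H = -1*(-30) = 30)
J(V) = V*(30 + V) (J(V) = (V + 30)*V = (30 + V)*V = V*(30 + V))
(1/(-407 + 449) + J(-3))*105 = (1/(-407 + 449) - 3*(30 - 3))*105 = (1/42 - 3*27)*105 = (1/42 - 81)*105 = -3401/42*105 = -17005/2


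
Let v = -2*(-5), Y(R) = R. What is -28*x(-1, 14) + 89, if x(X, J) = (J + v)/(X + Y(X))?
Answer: 425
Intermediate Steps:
v = 10
x(X, J) = (10 + J)/(2*X) (x(X, J) = (J + 10)/(X + X) = (10 + J)/((2*X)) = (10 + J)*(1/(2*X)) = (10 + J)/(2*X))
-28*x(-1, 14) + 89 = -14*(10 + 14)/(-1) + 89 = -14*(-1)*24 + 89 = -28*(-12) + 89 = 336 + 89 = 425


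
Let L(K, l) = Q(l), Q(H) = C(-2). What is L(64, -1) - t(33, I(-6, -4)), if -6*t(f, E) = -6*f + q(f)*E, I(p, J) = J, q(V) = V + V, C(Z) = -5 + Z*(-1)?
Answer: -80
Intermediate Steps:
C(Z) = -5 - Z
q(V) = 2*V
Q(H) = -3 (Q(H) = -5 - 1*(-2) = -5 + 2 = -3)
L(K, l) = -3
t(f, E) = f - E*f/3 (t(f, E) = -(-6*f + (2*f)*E)/6 = -(-6*f + 2*E*f)/6 = f - E*f/3)
L(64, -1) - t(33, I(-6, -4)) = -3 - 33*(3 - 1*(-4))/3 = -3 - 33*(3 + 4)/3 = -3 - 33*7/3 = -3 - 1*77 = -3 - 77 = -80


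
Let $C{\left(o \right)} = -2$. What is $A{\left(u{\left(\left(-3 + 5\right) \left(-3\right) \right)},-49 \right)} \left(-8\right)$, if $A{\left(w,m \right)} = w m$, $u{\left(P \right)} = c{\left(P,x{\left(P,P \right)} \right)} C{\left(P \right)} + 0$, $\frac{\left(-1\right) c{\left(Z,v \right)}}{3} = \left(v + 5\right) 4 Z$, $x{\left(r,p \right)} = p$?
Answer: $56448$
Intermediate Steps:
$c{\left(Z,v \right)} = - 3 Z \left(20 + 4 v\right)$ ($c{\left(Z,v \right)} = - 3 \left(v + 5\right) 4 Z = - 3 \left(5 + v\right) 4 Z = - 3 \left(20 + 4 v\right) Z = - 3 Z \left(20 + 4 v\right)$)
$u{\left(P \right)} = 24 P \left(5 + P\right)$ ($u{\left(P \right)} = - 12 P \left(5 + P\right) \left(-2\right) + 0 = 24 P \left(5 + P\right) + 0 = 24 P \left(5 + P\right)$)
$A{\left(w,m \right)} = m w$
$A{\left(u{\left(\left(-3 + 5\right) \left(-3\right) \right)},-49 \right)} \left(-8\right) = - 49 \cdot 24 \left(-3 + 5\right) \left(-3\right) \left(5 + \left(-3 + 5\right) \left(-3\right)\right) \left(-8\right) = - 49 \cdot 24 \cdot 2 \left(-3\right) \left(5 + 2 \left(-3\right)\right) \left(-8\right) = - 49 \cdot 24 \left(-6\right) \left(5 - 6\right) \left(-8\right) = - 49 \cdot 24 \left(-6\right) \left(-1\right) \left(-8\right) = \left(-49\right) 144 \left(-8\right) = \left(-7056\right) \left(-8\right) = 56448$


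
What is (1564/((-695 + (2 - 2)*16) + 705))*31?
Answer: 24242/5 ≈ 4848.4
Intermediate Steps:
(1564/((-695 + (2 - 2)*16) + 705))*31 = (1564/((-695 + 0*16) + 705))*31 = (1564/((-695 + 0) + 705))*31 = (1564/(-695 + 705))*31 = (1564/10)*31 = (1564*(1/10))*31 = (782/5)*31 = 24242/5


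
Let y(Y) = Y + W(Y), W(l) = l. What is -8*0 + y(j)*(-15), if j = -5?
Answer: 150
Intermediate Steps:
y(Y) = 2*Y (y(Y) = Y + Y = 2*Y)
-8*0 + y(j)*(-15) = -8*0 + (2*(-5))*(-15) = 0 - 10*(-15) = 0 + 150 = 150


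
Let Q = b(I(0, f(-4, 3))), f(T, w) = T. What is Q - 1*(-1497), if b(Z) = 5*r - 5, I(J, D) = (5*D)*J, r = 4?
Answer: 1512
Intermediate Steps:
I(J, D) = 5*D*J
b(Z) = 15 (b(Z) = 5*4 - 5 = 20 - 5 = 15)
Q = 15
Q - 1*(-1497) = 15 - 1*(-1497) = 15 + 1497 = 1512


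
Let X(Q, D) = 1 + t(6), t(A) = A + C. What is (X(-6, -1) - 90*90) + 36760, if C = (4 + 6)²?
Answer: 28767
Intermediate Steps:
C = 100 (C = 10² = 100)
t(A) = 100 + A (t(A) = A + 100 = 100 + A)
X(Q, D) = 107 (X(Q, D) = 1 + (100 + 6) = 1 + 106 = 107)
(X(-6, -1) - 90*90) + 36760 = (107 - 90*90) + 36760 = (107 - 8100) + 36760 = -7993 + 36760 = 28767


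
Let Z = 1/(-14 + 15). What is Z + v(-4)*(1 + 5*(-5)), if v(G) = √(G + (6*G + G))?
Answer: 1 - 96*I*√2 ≈ 1.0 - 135.76*I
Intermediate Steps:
v(G) = 2*√2*√G (v(G) = √(G + 7*G) = √(8*G) = 2*√2*√G)
Z = 1 (Z = 1/1 = 1)
Z + v(-4)*(1 + 5*(-5)) = 1 + (2*√2*√(-4))*(1 + 5*(-5)) = 1 + (2*√2*(2*I))*(1 - 25) = 1 + (4*I*√2)*(-24) = 1 - 96*I*√2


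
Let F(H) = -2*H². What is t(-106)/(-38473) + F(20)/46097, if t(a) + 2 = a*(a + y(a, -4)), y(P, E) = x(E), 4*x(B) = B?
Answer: -553518380/1773489881 ≈ -0.31211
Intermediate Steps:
x(B) = B/4
y(P, E) = E/4
t(a) = -2 + a*(-1 + a) (t(a) = -2 + a*(a + (¼)*(-4)) = -2 + a*(a - 1) = -2 + a*(-1 + a))
t(-106)/(-38473) + F(20)/46097 = (-2 + (-106)² - 1*(-106))/(-38473) - 2*20²/46097 = (-2 + 11236 + 106)*(-1/38473) - 2*400*(1/46097) = 11340*(-1/38473) - 800*1/46097 = -11340/38473 - 800/46097 = -553518380/1773489881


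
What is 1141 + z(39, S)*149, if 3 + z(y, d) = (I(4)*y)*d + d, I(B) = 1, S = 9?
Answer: 54334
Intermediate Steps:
z(y, d) = -3 + d + d*y (z(y, d) = -3 + ((1*y)*d + d) = -3 + (y*d + d) = -3 + (d*y + d) = -3 + (d + d*y) = -3 + d + d*y)
1141 + z(39, S)*149 = 1141 + (-3 + 9 + 9*39)*149 = 1141 + (-3 + 9 + 351)*149 = 1141 + 357*149 = 1141 + 53193 = 54334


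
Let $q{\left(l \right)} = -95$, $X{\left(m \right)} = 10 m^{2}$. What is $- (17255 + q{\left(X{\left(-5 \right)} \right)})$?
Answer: $-17160$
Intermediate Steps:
$- (17255 + q{\left(X{\left(-5 \right)} \right)}) = - (17255 - 95) = \left(-1\right) 17160 = -17160$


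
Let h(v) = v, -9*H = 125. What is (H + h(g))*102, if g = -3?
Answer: -5168/3 ≈ -1722.7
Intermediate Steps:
H = -125/9 (H = -⅑*125 = -125/9 ≈ -13.889)
(H + h(g))*102 = (-125/9 - 3)*102 = -152/9*102 = -5168/3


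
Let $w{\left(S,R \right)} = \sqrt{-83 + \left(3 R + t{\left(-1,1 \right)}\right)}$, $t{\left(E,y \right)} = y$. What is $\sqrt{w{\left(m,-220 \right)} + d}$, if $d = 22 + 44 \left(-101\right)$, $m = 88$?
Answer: $\sqrt{-4422 + i \sqrt{742}} \approx 0.2048 + 66.498 i$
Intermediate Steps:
$d = -4422$ ($d = 22 - 4444 = -4422$)
$w{\left(S,R \right)} = \sqrt{-82 + 3 R}$ ($w{\left(S,R \right)} = \sqrt{-83 + \left(3 R + 1\right)} = \sqrt{-83 + \left(1 + 3 R\right)} = \sqrt{-82 + 3 R}$)
$\sqrt{w{\left(m,-220 \right)} + d} = \sqrt{\sqrt{-82 + 3 \left(-220\right)} - 4422} = \sqrt{\sqrt{-82 - 660} - 4422} = \sqrt{\sqrt{-742} - 4422} = \sqrt{i \sqrt{742} - 4422} = \sqrt{-4422 + i \sqrt{742}}$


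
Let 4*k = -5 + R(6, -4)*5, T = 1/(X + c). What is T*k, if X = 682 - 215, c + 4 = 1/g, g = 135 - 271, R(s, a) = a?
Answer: -850/62967 ≈ -0.013499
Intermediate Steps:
g = -136
c = -545/136 (c = -4 + 1/(-136) = -4 - 1/136 = -545/136 ≈ -4.0074)
X = 467
T = 136/62967 (T = 1/(467 - 545/136) = 1/(62967/136) = 136/62967 ≈ 0.0021599)
k = -25/4 (k = (-5 - 4*5)/4 = (-5 - 20)/4 = (¼)*(-25) = -25/4 ≈ -6.2500)
T*k = (136/62967)*(-25/4) = -850/62967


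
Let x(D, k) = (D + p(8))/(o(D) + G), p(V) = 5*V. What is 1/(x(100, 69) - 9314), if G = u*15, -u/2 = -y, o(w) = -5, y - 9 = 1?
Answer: -59/549498 ≈ -0.00010737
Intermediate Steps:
y = 10 (y = 9 + 1 = 10)
u = 20 (u = -(-2)*10 = -2*(-10) = 20)
G = 300 (G = 20*15 = 300)
x(D, k) = 8/59 + D/295 (x(D, k) = (D + 5*8)/(-5 + 300) = (D + 40)/295 = (40 + D)*(1/295) = 8/59 + D/295)
1/(x(100, 69) - 9314) = 1/((8/59 + (1/295)*100) - 9314) = 1/((8/59 + 20/59) - 9314) = 1/(28/59 - 9314) = 1/(-549498/59) = -59/549498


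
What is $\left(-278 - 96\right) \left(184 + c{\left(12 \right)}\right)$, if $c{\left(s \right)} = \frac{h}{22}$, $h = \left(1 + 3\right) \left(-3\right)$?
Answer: $-68612$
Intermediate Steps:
$h = -12$ ($h = 4 \left(-3\right) = -12$)
$c{\left(s \right)} = - \frac{6}{11}$ ($c{\left(s \right)} = - \frac{12}{22} = \left(-12\right) \frac{1}{22} = - \frac{6}{11}$)
$\left(-278 - 96\right) \left(184 + c{\left(12 \right)}\right) = \left(-278 - 96\right) \left(184 - \frac{6}{11}\right) = \left(-374\right) \frac{2018}{11} = -68612$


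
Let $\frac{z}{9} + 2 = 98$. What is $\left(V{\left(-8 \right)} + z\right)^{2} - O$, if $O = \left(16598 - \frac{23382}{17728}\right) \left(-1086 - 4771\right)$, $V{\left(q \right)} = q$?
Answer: $\frac{868135701621}{8864} \approx 9.7939 \cdot 10^{7}$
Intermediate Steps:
$z = 864$ ($z = -18 + 9 \cdot 98 = -18 + 882 = 864$)
$O = - \frac{861640729717}{8864}$ ($O = \left(16598 - \frac{11691}{8864}\right) \left(-5857\right) = \frac{147112981}{8864} \left(-5857\right) = - \frac{861640729717}{8864} \approx -9.7207 \cdot 10^{7}$)
$\left(V{\left(-8 \right)} + z\right)^{2} - O = \left(-8 + 864\right)^{2} - - \frac{861640729717}{8864} = 856^{2} + \frac{861640729717}{8864} = 732736 + \frac{861640729717}{8864} = \frac{868135701621}{8864}$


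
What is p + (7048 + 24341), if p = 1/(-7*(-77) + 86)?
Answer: 19618126/625 ≈ 31389.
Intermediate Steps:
p = 1/625 (p = 1/(539 + 86) = 1/625 ≈ 0.0016000)
p + (7048 + 24341) = 1/625 + (7048 + 24341) = 1/625 + 31389 = 19618126/625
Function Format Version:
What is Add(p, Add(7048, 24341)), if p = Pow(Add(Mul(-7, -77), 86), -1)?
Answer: Rational(19618126, 625) ≈ 31389.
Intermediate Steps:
p = Rational(1, 625) (p = Pow(Add(539, 86), -1) = Pow(625, -1) = Rational(1, 625) ≈ 0.0016000)
Add(p, Add(7048, 24341)) = Add(Rational(1, 625), Add(7048, 24341)) = Add(Rational(1, 625), 31389) = Rational(19618126, 625)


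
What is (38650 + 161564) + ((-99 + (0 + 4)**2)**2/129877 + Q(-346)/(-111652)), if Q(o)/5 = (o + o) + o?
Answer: 1451655011884157/7250513402 ≈ 2.0021e+5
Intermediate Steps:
Q(o) = 15*o (Q(o) = 5*((o + o) + o) = 5*(2*o + o) = 5*(3*o) = 15*o)
(38650 + 161564) + ((-99 + (0 + 4)**2)**2/129877 + Q(-346)/(-111652)) = (38650 + 161564) + ((-99 + (0 + 4)**2)**2/129877 + (15*(-346))/(-111652)) = 200214 + ((-99 + 4**2)**2*(1/129877) - 5190*(-1/111652)) = 200214 + ((-99 + 16)**2*(1/129877) + 2595/55826) = 200214 + ((-83)**2*(1/129877) + 2595/55826) = 200214 + (6889*(1/129877) + 2595/55826) = 200214 + (6889/129877 + 2595/55826) = 200214 + 721616129/7250513402 = 1451655011884157/7250513402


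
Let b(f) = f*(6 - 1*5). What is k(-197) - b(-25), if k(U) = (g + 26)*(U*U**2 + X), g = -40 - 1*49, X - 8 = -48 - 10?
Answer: 481661674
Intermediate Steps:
X = -50 (X = 8 + (-48 - 10) = 8 - 58 = -50)
b(f) = f (b(f) = f*(6 - 5) = f*1 = f)
g = -89 (g = -40 - 49 = -89)
k(U) = 3150 - 63*U**3 (k(U) = (-89 + 26)*(U*U**2 - 50) = -63*(U**3 - 50) = -63*(-50 + U**3) = 3150 - 63*U**3)
k(-197) - b(-25) = (3150 - 63*(-197)**3) - 1*(-25) = (3150 - 63*(-7645373)) + 25 = (3150 + 481658499) + 25 = 481661649 + 25 = 481661674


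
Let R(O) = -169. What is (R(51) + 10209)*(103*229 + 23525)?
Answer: 473004480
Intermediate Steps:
(R(51) + 10209)*(103*229 + 23525) = (-169 + 10209)*(103*229 + 23525) = 10040*(23587 + 23525) = 10040*47112 = 473004480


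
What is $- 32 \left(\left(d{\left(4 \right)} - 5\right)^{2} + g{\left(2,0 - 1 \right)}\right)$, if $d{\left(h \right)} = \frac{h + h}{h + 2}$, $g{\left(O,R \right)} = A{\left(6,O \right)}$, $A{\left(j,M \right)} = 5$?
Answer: $- \frac{5312}{9} \approx -590.22$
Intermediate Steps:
$g{\left(O,R \right)} = 5$
$d{\left(h \right)} = \frac{2 h}{2 + h}$
$- 32 \left(\left(d{\left(4 \right)} - 5\right)^{2} + g{\left(2,0 - 1 \right)}\right) = - 32 \left(\left(2 \cdot 4 \frac{1}{2 + 4} - 5\right)^{2} + 5\right) = - 32 \left(\left(2 \cdot 4 \cdot \frac{1}{6} - 5\right)^{2} + 5\right) = - 32 \left(\left(\frac{4}{3} - 5\right)^{2} + 5\right) = - 32 \left(\left(- \frac{11}{3}\right)^{2} + 5\right) = - 32 \left(\frac{121}{9} + 5\right) = \left(-32\right) \frac{166}{9} = - \frac{5312}{9}$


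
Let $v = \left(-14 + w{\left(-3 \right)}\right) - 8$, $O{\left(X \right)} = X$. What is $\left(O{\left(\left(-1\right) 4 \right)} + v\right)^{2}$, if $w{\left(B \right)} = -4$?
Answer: $900$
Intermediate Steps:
$v = -26$ ($v = \left(-14 - 4\right) - 8 = -18 - 8 = -26$)
$\left(O{\left(\left(-1\right) 4 \right)} + v\right)^{2} = \left(\left(-1\right) 4 - 26\right)^{2} = \left(-4 - 26\right)^{2} = \left(-30\right)^{2} = 900$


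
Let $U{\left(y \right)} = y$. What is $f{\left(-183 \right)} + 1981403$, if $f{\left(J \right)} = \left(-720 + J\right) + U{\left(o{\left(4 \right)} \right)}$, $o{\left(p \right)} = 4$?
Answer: $1980504$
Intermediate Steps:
$f{\left(J \right)} = -716 + J$ ($f{\left(J \right)} = \left(-720 + J\right) + 4 = -716 + J$)
$f{\left(-183 \right)} + 1981403 = \left(-716 - 183\right) + 1981403 = -899 + 1981403 = 1980504$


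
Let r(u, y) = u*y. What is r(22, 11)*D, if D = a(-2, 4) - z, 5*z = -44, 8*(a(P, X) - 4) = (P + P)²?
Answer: 17908/5 ≈ 3581.6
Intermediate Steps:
a(P, X) = 4 + P²/2 (a(P, X) = 4 + (P + P)²/8 = 4 + (2*P)²/8 = 4 + (4*P²)/8 = 4 + P²/2)
z = -44/5 (z = (⅕)*(-44) = -44/5 ≈ -8.8000)
D = 74/5 (D = (4 + (½)*(-2)²) - 1*(-44/5) = (4 + (½)*4) + 44/5 = (4 + 2) + 44/5 = 6 + 44/5 = 74/5 ≈ 14.800)
r(22, 11)*D = (22*11)*(74/5) = 242*(74/5) = 17908/5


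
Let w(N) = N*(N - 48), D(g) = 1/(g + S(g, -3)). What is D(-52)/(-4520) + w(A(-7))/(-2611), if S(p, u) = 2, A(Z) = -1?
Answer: -1581627/84298000 ≈ -0.018762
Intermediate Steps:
D(g) = 1/(2 + g) (D(g) = 1/(g + 2) = 1/(2 + g))
w(N) = N*(-48 + N)
D(-52)/(-4520) + w(A(-7))/(-2611) = 1/((2 - 52)*(-4520)) - (-48 - 1)/(-2611) = -1/4520/(-50) - 1*(-49)*(-1/2611) = -1/50*(-1/4520) + 49*(-1/2611) = 1/226000 - 7/373 = -1581627/84298000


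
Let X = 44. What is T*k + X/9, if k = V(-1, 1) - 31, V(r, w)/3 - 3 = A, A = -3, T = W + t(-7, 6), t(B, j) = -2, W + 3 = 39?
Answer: -9442/9 ≈ -1049.1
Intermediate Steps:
W = 36 (W = -3 + 39 = 36)
T = 34 (T = 36 - 2 = 34)
V(r, w) = 0 (V(r, w) = 9 + 3*(-3) = 9 - 9 = 0)
k = -31 (k = 0 - 31 = -31)
T*k + X/9 = 34*(-31) + 44/9 = -1054 + 44*(⅑) = -1054 + 44/9 = -9442/9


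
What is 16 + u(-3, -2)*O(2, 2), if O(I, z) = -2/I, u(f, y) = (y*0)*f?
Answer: 16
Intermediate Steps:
u(f, y) = 0 (u(f, y) = 0*f = 0)
16 + u(-3, -2)*O(2, 2) = 16 + 0*(-2/2) = 16 + 0*(-2*1/2) = 16 + 0*(-1) = 16 + 0 = 16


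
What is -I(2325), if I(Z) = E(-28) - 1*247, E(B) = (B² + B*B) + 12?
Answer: -1333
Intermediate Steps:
E(B) = 12 + 2*B² (E(B) = (B² + B²) + 12 = 2*B² + 12 = 12 + 2*B²)
I(Z) = 1333 (I(Z) = (12 + 2*(-28)²) - 1*247 = (12 + 2*784) - 247 = (12 + 1568) - 247 = 1580 - 247 = 1333)
-I(2325) = -1*1333 = -1333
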